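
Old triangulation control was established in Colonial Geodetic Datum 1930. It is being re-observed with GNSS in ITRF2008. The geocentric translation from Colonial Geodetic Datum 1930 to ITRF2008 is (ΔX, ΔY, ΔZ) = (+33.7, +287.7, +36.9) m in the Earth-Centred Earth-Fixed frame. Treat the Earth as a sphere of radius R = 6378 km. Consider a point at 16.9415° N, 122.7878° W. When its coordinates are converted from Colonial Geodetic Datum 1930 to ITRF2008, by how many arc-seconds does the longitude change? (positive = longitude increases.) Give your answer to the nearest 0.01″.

sin φ = 0.291395, cos φ = 0.956603, sin λ = -0.840682, cos λ = -0.541529.
East component: ΔE = −sin λ·ΔX + cos λ·ΔY = −(-0.840682)(33.7) + (-0.541529)(287.7) = -127.47 m.
1° of latitude spans πR/180 = 111317 m; at latitude φ, 1° of longitude spans that × cos φ = 106486.2 m, so Δλ = -127.47 / 106486.2 × 3600 = -4.309″.

Δλ = -4.31″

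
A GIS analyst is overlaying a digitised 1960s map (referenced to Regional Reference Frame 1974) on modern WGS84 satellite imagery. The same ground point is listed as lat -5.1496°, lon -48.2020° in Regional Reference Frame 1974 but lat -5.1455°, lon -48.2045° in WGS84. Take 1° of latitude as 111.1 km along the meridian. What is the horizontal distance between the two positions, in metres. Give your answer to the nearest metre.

Δφ = -5.1455° − -5.1496° = +0.0041°; Δλ = -48.2045° − -48.2020° = -0.0025°.
ΔN = Δφ × 111100 = 455.5 m; ΔE = Δλ × 111100 × cos(-5.1496°) = -0.0025 × 111100 × 0.995964 = -276.6 m.
Distance = √(ΔE² + ΔN²) = √((-276.6)² + 455.5²) = 532.9 m.

533 m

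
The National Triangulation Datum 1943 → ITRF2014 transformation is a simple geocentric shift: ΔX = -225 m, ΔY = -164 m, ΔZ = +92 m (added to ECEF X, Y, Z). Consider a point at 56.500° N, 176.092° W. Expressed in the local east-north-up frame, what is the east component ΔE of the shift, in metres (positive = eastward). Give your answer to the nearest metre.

The local east axis at (φ, λ) is (−sin λ, cos λ, 0), so ΔE = −sin(-176.092°)·(-225) + cos(-176.092°)·(-164) = 148.28 m.

ΔE = 148 m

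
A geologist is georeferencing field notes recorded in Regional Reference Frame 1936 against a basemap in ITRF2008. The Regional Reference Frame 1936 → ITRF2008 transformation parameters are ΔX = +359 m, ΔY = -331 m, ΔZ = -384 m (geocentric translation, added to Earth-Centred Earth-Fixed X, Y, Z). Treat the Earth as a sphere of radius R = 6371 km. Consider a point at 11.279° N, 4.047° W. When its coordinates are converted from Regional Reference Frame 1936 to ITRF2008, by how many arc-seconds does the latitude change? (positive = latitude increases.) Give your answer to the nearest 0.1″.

Δφ = -14.6″

sin φ = 0.195587, cos φ = 0.980686, sin λ = -0.070575, cos λ = 0.997506.
North component: ΔN = −sin φ cos λ·ΔX − sin φ sin λ·ΔY + cos φ·ΔZ = −(0.195587)(0.997506)(359) − (0.195587)(-0.070575)(-331) + (0.980686)(-384) = -451.19 m.
1° of latitude spans πR/180 = 111195 m, so Δφ = -451.19 / 111195 × 3600 = -14.608″.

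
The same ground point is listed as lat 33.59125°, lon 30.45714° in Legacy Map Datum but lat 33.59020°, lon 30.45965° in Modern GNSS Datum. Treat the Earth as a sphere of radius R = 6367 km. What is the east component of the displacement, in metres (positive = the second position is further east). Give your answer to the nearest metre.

ΔE = 232 m

Δφ = 33.59020° − 33.59125° = -0.00105°; Δλ = 30.45965° − 30.45714° = +0.00251°.
1° along a meridian = πR/180 = 111125 m.
ΔN = Δφ × 111125 = -116.7 m; ΔE = Δλ × 111125 × cos(33.59125°) = +0.00251 × 111125 × 0.833006 = 232.3 m.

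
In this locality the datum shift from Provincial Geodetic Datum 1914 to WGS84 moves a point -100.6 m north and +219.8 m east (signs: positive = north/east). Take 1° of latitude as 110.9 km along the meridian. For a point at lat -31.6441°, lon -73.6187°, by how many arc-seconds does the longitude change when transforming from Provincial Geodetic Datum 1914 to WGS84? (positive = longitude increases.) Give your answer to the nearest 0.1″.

At latitude -31.6441°, cos φ = 0.851323.
1° of longitude at this latitude = 110.9 × cos φ = 94.41 km, so Δλ = 219.8 / 94411.8 = 0.0023281° = 8.381″.

Δλ = 8.4″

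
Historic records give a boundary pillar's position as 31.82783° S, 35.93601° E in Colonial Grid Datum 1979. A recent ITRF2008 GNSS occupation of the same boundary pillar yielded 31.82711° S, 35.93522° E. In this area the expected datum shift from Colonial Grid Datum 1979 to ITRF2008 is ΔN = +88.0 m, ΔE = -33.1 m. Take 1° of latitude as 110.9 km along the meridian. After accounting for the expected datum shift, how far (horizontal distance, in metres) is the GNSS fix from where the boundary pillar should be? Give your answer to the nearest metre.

42 m

Observed coordinate differences: Δφ = +0.00072°, Δλ = -0.00079°.
Converting to metres (1° lat = 110900 m, cos φ = 0.849637): observed ΔN = 79.8 m, observed ΔE = -74.4 m.
Subtracting the expected shift leaves a residual of 79.8 − (88.0) = -8.2 m north and -74.4 − (-33.1) = -41.3 m east.
Residual distance = √((-8.2)² + (-41.3)²) = 42.1 m.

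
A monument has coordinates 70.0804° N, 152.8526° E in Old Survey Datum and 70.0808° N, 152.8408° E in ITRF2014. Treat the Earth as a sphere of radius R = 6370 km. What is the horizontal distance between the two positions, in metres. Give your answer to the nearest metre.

449 m

Δφ = 70.0808° − 70.0804° = +0.0004°; Δλ = 152.8408° − 152.8526° = -0.0118°.
1° along a meridian = πR/180 = 111177 m.
ΔN = Δφ × 111177 = 44.5 m; ΔE = Δλ × 111177 × cos(70.0804°) = -0.0118 × 111177 × 0.340701 = -447.0 m.
Distance = √(ΔE² + ΔN²) = √((-447.0)² + 44.5²) = 449.2 m.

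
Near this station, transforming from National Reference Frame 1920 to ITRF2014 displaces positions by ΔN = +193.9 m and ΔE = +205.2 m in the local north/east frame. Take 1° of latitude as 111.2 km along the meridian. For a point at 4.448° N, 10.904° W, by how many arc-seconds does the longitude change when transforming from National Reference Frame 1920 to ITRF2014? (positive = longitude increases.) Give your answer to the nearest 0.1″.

Δλ = 6.7″

At latitude 4.448°, cos φ = 0.996988.
1° of longitude at this latitude = 111.2 × cos φ = 110.87 km, so Δλ = 205.2 / 110865.1 = 0.0018509° = 6.663″.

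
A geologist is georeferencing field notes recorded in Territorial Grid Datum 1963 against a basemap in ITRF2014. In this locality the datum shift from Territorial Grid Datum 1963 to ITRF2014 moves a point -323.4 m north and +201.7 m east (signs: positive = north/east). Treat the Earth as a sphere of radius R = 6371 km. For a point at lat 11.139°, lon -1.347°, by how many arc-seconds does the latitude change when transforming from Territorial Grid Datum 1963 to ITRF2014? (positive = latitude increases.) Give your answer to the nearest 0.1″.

Δφ = -10.5″

On a sphere of radius R, 1 rad of latitude = R, so Δφ = ΔN / R = -323.4 / 6371000 = -5.0761e-05 rad = -10.470″.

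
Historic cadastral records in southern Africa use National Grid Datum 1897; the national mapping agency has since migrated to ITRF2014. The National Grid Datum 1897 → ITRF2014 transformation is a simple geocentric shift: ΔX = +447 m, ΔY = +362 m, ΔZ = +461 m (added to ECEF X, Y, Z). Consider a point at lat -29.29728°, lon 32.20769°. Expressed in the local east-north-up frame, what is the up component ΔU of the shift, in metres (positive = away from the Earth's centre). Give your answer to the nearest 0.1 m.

ΔU = 272.5 m

The local up (radial) axis is (cos φ cos λ, cos φ sin λ, sin φ), giving ΔU = 329.840 + 168.264 − 225.586 = 272.52 m.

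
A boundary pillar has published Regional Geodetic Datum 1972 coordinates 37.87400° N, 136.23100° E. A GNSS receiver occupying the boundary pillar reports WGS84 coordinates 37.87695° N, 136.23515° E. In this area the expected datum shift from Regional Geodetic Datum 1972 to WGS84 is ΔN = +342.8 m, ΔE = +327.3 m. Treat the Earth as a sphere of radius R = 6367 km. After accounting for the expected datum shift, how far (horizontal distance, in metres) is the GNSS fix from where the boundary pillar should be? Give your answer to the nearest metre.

40 m

Observed coordinate differences: Δφ = +0.00295°, Δλ = +0.00415°.
Converting to metres (1° lat = 111125 m, cos φ = 0.789363): observed ΔN = 327.8 m, observed ΔE = 364.0 m.
Subtracting the expected shift leaves a residual of 327.8 − (342.8) = -15.0 m north and 364.0 − (327.3) = 36.7 m east.
Residual distance = √((-15.0)² + 36.7²) = 39.7 m.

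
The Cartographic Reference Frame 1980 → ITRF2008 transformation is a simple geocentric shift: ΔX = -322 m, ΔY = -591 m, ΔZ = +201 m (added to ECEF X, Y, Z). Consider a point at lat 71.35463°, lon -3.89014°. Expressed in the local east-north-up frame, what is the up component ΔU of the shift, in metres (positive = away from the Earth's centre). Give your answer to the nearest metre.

The local up (radial) axis is (cos φ cos λ, cos φ sin λ, sin φ), giving ΔU = -102.709 + 12.819 + 190.451 = 100.56 m.

ΔU = 101 m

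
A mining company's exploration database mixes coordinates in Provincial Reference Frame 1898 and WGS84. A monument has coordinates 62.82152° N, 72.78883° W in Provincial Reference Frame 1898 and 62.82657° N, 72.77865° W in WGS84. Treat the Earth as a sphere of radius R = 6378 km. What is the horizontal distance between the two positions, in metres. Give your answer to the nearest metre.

764 m

Δφ = 62.82657° − 62.82152° = +0.00505°; Δλ = -72.77865° − -72.78883° = +0.01018°.
1° along a meridian = πR/180 = 111317 m.
ΔN = Δφ × 111317 = 562.2 m; ΔE = Δλ × 111317 × cos(62.82152°) = +0.01018 × 111317 × 0.456764 = 517.6 m.
Distance = √(ΔE² + ΔN²) = √(517.6² + 562.2²) = 764.2 m.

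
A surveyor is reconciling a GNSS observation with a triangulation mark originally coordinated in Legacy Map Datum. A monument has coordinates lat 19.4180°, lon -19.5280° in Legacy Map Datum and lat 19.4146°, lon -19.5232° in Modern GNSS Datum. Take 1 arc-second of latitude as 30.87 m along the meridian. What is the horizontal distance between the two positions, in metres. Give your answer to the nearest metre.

629 m

Δφ = 19.4146° − 19.4180° = -0.0034°; Δλ = -19.5232° − -19.5280° = +0.0048°.
1° of latitude = 3600 × 30.87 = 111132 m.
ΔN = Δφ × 111132 = -377.8 m; ΔE = Δλ × 111132 × cos(19.4180°) = +0.0048 × 111132 × 0.943118 = 503.1 m.
Distance = √(ΔE² + ΔN²) = √(503.1² + (-377.8)²) = 629.2 m.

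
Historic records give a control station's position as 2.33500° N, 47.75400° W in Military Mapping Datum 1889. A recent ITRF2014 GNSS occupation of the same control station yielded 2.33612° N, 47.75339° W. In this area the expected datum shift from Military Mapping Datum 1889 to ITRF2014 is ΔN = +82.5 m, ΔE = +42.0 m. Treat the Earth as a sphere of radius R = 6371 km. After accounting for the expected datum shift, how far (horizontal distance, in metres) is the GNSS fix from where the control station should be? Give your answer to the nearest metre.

Observed coordinate differences: Δφ = +0.00112°, Δλ = +0.00061°.
Converting to metres (1° lat = 111195 m, cos φ = 0.999170): observed ΔN = 124.5 m, observed ΔE = 67.8 m.
Subtracting the expected shift leaves a residual of 124.5 − (82.5) = 42.0 m north and 67.8 − (42.0) = 25.8 m east.
Residual distance = √(42.0² + 25.8²) = 49.3 m.

49 m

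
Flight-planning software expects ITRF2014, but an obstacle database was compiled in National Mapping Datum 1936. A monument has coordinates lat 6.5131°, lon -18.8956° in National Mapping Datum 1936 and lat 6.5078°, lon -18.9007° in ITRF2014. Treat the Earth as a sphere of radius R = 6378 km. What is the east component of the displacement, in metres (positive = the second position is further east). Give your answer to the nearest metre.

ΔE = -564 m

Δφ = 6.5078° − 6.5131° = -0.0053°; Δλ = -18.9007° − -18.8956° = -0.0051°.
1° along a meridian = πR/180 = 111317 m.
ΔN = Δφ × 111317 = -590.0 m; ΔE = Δλ × 111317 × cos(6.5131°) = -0.0051 × 111317 × 0.993546 = -564.1 m.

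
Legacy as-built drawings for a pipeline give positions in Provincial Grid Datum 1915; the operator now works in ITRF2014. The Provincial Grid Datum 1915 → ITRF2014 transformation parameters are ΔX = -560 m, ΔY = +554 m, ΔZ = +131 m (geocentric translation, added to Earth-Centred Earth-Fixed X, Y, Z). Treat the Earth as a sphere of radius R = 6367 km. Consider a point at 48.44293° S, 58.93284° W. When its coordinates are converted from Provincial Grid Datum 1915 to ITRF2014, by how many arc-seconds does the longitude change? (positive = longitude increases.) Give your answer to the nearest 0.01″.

Δλ = -9.46″

sin φ = -0.748295, cos φ = 0.663366, sin λ = -0.856563, cos λ = 0.516042.
East component: ΔE = −sin λ·ΔX + cos λ·ΔY = −(-0.856563)(-560) + (0.516042)(554) = -193.79 m.
1° of latitude spans πR/180 = 111125 m; at latitude φ, 1° of longitude spans that × cos φ = 73716.6 m, so Δλ = -193.79 / 73716.6 × 3600 = -9.464″.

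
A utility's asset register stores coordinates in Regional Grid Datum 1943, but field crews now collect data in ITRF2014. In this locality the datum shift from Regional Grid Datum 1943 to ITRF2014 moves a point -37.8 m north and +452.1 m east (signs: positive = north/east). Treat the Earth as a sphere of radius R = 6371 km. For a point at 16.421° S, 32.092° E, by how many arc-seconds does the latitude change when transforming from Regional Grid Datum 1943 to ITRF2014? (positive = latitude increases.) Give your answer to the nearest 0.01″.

On a sphere of radius R, 1 rad of latitude = R, so Δφ = ΔN / R = -37.8 / 6371000 = -5.9331e-06 rad = -1.224″.

Δφ = -1.22″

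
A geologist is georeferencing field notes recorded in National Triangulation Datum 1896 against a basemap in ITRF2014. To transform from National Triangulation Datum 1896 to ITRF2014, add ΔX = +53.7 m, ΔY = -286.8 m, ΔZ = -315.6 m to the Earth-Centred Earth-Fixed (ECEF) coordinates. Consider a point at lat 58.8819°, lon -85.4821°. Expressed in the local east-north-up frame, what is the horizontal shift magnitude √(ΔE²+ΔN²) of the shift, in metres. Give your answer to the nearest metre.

At φ = 58.8819°, λ = -85.4821°: sin φ = 0.856104, cos φ = 0.516804, sin λ = -0.996893, cos λ = 0.078771.
ΔE = −sin λ·ΔX + cos λ·ΔY = −(-0.996893)·(53.7) + (0.078771)·(-286.8) = 30.94 m.
ΔN = −sin φ cos λ·ΔX − sin φ sin λ·ΔY + cos φ·ΔZ = −(0.856104)(0.078771)(53.7) − (0.856104)(-0.996893)(-286.8) + (0.516804)(-315.6) = -411.49 m.
Horizontal magnitude = √(ΔE² + ΔN²) = √(30.94² + (-411.49)²) = 412.65 m.

413 m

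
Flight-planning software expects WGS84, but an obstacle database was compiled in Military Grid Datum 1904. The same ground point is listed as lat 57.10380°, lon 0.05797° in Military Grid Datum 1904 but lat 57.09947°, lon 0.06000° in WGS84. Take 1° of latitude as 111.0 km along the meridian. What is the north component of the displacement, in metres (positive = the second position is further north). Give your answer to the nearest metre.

ΔN = -481 m

Δφ = 57.09947° − 57.10380° = -0.00433°; Δλ = 0.06000° − 0.05797° = +0.00203°.
ΔN = Δφ × 111000 = -480.6 m; ΔE = Δλ × 111000 × cos(57.10380°) = +0.00203 × 111000 × 0.543119 = 122.4 m.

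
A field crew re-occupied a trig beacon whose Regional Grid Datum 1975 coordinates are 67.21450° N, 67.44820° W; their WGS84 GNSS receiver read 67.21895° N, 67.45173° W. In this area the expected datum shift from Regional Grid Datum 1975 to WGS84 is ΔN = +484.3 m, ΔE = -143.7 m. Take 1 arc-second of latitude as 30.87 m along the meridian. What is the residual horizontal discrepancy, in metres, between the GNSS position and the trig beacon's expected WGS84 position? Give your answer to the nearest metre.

13 m

Observed coordinate differences: Δφ = +0.00445°, Δλ = -0.00353°.
Converting to metres (1° lat = 111132 m, cos φ = 0.387282): observed ΔN = 494.5 m, observed ΔE = -151.9 m.
Subtracting the expected shift leaves a residual of 494.5 − (484.3) = 10.2 m north and -151.9 − (-143.7) = -8.2 m east.
Residual distance = √(10.2² + (-8.2)²) = 13.1 m.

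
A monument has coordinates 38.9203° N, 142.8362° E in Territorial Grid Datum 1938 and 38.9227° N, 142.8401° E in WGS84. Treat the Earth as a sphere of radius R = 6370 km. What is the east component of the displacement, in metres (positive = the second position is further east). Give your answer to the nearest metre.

ΔE = 337 m

Δφ = 38.9227° − 38.9203° = +0.0024°; Δλ = 142.8401° − 142.8362° = +0.0039°.
1° along a meridian = πR/180 = 111177 m.
ΔN = Δφ × 111177 = 266.8 m; ΔE = Δλ × 111177 × cos(38.9203°) = +0.0039 × 111177 × 0.778021 = 337.3 m.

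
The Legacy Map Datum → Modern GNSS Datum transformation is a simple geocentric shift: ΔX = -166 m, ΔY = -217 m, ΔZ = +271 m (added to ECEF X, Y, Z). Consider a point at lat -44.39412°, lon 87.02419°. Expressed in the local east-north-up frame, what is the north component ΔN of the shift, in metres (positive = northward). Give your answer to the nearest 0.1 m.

The local north axis is (−sin φ cos λ, −sin φ sin λ, cos φ), giving ΔN = -6.029 − 151.606 + 193.642 = 36.01 m.

ΔN = 36.0 m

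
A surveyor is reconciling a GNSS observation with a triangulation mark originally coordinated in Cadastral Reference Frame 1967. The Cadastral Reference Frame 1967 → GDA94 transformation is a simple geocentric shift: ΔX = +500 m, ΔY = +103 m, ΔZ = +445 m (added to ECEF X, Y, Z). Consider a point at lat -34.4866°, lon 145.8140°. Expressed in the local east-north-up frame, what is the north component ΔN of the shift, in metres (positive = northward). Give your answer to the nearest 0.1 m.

The local north axis is (−sin φ cos λ, −sin φ sin λ, cos φ), giving ΔN = -234.191 + 32.769 + 366.795 = 165.37 m.

ΔN = 165.4 m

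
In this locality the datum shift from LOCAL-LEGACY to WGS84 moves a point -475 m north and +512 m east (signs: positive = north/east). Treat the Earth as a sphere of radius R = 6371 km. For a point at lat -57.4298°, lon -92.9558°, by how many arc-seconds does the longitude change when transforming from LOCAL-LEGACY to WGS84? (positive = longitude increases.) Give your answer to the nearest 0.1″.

Δλ = 30.8″

At latitude -57.4298°, cos φ = 0.538333.
One radian of longitude at latitude φ spans R cos φ, so Δλ = ΔE / (R cos φ) = 512.0 / (6371000 × 0.538333) = 1.4928e-04 rad = 30.792″.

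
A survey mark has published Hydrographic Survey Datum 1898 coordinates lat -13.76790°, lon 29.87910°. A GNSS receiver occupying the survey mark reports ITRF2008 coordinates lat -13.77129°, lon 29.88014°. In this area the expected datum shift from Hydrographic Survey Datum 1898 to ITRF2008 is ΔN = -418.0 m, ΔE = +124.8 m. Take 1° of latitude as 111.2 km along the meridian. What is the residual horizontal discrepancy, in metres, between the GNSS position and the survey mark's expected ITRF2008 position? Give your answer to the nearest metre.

Observed coordinate differences: Δφ = -0.00339°, Δλ = +0.00104°.
Converting to metres (1° lat = 111200 m, cos φ = 0.971268): observed ΔN = -377.0 m, observed ΔE = 112.3 m.
Subtracting the expected shift leaves a residual of -377.0 − (-418.0) = 41.0 m north and 112.3 − (124.8) = -12.5 m east.
Residual distance = √(41.0² + (-12.5)²) = 42.9 m.

43 m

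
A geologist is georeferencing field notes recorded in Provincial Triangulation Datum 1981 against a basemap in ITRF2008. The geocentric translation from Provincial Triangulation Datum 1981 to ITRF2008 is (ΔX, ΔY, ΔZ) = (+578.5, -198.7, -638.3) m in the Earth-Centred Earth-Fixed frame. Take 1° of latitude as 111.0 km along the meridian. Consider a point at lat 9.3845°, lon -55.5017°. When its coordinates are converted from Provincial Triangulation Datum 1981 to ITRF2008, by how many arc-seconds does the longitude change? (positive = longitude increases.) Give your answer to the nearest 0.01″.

sin φ = 0.163059, cos φ = 0.986616, sin λ = -0.824143, cos λ = 0.566382.
East component: ΔE = −sin λ·ΔX + cos λ·ΔY = −(-0.824143)(578.5) + (0.566382)(-198.7) = 364.23 m.
1° of latitude spans 111000 m; at latitude φ, 1° of longitude spans that × cos φ = 109514.4 m, so Δλ = 364.23 / 109514.4 × 3600 = 11.973″.

Δλ = 11.97″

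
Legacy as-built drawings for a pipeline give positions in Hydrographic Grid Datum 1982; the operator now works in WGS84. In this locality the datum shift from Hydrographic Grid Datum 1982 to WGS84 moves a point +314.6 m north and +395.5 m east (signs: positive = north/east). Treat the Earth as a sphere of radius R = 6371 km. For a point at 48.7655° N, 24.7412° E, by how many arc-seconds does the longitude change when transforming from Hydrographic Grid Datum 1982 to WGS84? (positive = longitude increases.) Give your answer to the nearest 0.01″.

At latitude 48.7655°, cos φ = 0.659142.
One radian of longitude at latitude φ spans R cos φ, so Δλ = ΔE / (R cos φ) = 395.5 / (6371000 × 0.659142) = 9.4180e-05 rad = 19.426″.

Δλ = 19.43″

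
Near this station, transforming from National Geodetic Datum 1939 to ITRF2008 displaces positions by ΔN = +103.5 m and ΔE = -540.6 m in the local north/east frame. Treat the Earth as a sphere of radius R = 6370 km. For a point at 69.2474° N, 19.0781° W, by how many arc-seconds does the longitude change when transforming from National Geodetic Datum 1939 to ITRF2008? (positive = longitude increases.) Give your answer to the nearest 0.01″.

At latitude 69.2474°, cos φ = 0.354333.
One radian of longitude at latitude φ spans R cos φ, so Δλ = ΔE / (R cos φ) = -540.6 / (6370000 × 0.354333) = -2.3951e-04 rad = -49.403″.

Δλ = -49.40″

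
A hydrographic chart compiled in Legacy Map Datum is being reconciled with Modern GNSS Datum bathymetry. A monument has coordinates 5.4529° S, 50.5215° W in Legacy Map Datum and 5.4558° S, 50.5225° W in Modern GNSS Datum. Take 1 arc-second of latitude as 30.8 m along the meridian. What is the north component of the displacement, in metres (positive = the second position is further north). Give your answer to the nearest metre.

ΔN = -322 m

Δφ = -5.4558° − -5.4529° = -0.0029°; Δλ = -50.5225° − -50.5215° = -0.0010°.
1° of latitude = 3600 × 30.80 = 110880 m.
ΔN = Δφ × 110880 = -321.6 m; ΔE = Δλ × 110880 × cos(-5.4529°) = -0.0010 × 110880 × 0.995475 = -110.4 m.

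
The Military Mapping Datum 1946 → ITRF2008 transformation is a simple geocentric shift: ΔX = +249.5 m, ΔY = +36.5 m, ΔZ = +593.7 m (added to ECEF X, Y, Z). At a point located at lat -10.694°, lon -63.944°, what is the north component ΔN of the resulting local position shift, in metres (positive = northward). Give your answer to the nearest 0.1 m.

The local north axis is (−sin φ cos λ, −sin φ sin λ, cos φ), giving ΔN = 20.336 − 6.085 + 583.389 = 597.64 m.

ΔN = 597.6 m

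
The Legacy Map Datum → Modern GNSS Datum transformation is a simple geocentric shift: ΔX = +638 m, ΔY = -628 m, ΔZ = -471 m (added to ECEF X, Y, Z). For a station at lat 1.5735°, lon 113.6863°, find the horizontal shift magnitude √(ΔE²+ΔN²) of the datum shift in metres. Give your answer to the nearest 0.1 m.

At φ = 1.5735°, λ = 113.6863°: sin φ = 0.027459, cos φ = 0.999623, sin λ = 0.915759, cos λ = -0.401729.
ΔE = −sin λ·ΔX + cos λ·ΔY = −(0.915759)·(638) + (-0.401729)·(-628) = -331.97 m.
ΔN = −sin φ cos λ·ΔX − sin φ sin λ·ΔY + cos φ·ΔZ = −(0.027459)(-0.401729)(638) − (0.027459)(0.915759)(-628) + (0.999623)(-471) = -447.99 m.
Horizontal magnitude = √(ΔE² + ΔN²) = √((-331.97)² + (-447.99)²) = 557.58 m.

557.6 m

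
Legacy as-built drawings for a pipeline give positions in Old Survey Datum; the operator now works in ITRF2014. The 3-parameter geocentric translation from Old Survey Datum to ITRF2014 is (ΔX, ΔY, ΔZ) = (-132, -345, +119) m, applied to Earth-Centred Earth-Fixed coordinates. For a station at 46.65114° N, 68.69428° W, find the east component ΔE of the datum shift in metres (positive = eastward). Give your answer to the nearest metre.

At φ = 46.65114°, λ = -68.69428°: sin φ = 0.727188, cos φ = 0.686439, sin λ = -0.931655, cos λ = 0.363344.
ΔE = −sin λ·ΔX + cos λ·ΔY = −(-0.931655)·(-132) + (0.363344)·(-345) = -248.33 m.

ΔE = -248 m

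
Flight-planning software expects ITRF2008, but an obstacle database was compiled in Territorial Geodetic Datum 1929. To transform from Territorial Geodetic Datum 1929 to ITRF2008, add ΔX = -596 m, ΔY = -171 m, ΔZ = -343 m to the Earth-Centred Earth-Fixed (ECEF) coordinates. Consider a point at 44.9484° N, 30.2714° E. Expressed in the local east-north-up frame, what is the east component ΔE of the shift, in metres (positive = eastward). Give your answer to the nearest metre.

ΔE = 153 m

At φ = 44.9484°, λ = 30.2714°: sin φ = 0.706470, cos φ = 0.707743, sin λ = 0.504097, cos λ = 0.863647.
ΔE = −sin λ·ΔX + cos λ·ΔY = −(0.504097)·(-596) + (0.863647)·(-171) = 152.76 m.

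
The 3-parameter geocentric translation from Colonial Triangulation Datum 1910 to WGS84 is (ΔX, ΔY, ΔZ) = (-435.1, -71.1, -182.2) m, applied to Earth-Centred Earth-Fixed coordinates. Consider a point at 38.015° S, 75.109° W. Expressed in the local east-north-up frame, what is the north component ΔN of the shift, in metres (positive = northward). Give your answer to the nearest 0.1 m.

The local north axis is (−sin φ cos λ, −sin φ sin λ, cos φ), giving ΔN = -68.862 + 42.318 − 143.546 = -170.09 m.

ΔN = -170.1 m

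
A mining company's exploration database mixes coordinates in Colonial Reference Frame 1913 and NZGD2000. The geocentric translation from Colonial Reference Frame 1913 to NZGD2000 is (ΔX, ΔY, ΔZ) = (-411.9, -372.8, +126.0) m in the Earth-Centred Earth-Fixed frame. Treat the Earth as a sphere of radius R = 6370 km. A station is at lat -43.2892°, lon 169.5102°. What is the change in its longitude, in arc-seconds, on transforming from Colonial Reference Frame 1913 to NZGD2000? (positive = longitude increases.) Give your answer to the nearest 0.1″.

sin φ = -0.685681, cos φ = 0.727902, sin λ = 0.182060, cos λ = -0.983287.
East component: ΔE = −sin λ·ΔX + cos λ·ΔY = −(0.182060)(-411.9) + (-0.983287)(-372.8) = 441.56 m.
1° of latitude spans πR/180 = 111177 m; at latitude φ, 1° of longitude spans that × cos φ = 80926.3 m, so Δλ = 441.56 / 80926.3 × 3600 = 19.643″.

Δλ = 19.6″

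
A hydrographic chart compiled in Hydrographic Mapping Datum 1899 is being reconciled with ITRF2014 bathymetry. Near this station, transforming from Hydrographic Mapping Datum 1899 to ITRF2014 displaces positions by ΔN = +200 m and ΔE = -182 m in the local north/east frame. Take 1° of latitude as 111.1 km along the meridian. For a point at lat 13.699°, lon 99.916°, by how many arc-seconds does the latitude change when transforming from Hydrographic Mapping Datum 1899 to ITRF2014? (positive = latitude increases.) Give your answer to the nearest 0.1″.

Δφ = 6.5″

1° of latitude = 111.1 km, so Δφ = 200.0 / 111100 = 0.0018002° = 6.481″.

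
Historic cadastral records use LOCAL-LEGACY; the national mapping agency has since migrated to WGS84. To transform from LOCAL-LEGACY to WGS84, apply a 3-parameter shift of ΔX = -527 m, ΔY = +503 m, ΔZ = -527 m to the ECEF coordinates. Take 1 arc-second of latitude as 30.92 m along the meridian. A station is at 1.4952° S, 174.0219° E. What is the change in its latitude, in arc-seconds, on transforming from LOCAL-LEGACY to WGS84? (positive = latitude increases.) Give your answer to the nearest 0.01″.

Δφ = -16.55″

sin φ = -0.026093, cos φ = 0.999660, sin λ = 0.104148, cos λ = -0.994562.
North component: ΔN = −sin φ cos λ·ΔX − sin φ sin λ·ΔY + cos φ·ΔZ = −(-0.026093)(-0.994562)(-527) − (-0.026093)(0.104148)(503) + (0.999660)(-527) = -511.78 m.
1° of latitude spans 3600 × 30.92 = 111312 m, so Δφ = -511.78 / 111312 × 3600 = -16.552″.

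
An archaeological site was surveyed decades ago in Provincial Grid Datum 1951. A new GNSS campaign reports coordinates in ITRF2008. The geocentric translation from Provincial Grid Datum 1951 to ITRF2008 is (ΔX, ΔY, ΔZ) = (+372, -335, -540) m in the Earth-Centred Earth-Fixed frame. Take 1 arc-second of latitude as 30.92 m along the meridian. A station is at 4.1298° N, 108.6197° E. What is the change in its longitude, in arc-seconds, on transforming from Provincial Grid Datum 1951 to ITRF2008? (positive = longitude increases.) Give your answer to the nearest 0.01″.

sin φ = 0.072016, cos φ = 0.997403, sin λ = 0.947659, cos λ = -0.319285.
East component: ΔE = −sin λ·ΔX + cos λ·ΔY = −(0.947659)(372) + (-0.319285)(-335) = -245.57 m.
1° of latitude spans 3600 × 30.92 = 111312 m; at latitude φ, 1° of longitude spans that × cos φ = 111023.0 m, so Δλ = -245.57 / 111023.0 × 3600 = -7.963″.

Δλ = -7.96″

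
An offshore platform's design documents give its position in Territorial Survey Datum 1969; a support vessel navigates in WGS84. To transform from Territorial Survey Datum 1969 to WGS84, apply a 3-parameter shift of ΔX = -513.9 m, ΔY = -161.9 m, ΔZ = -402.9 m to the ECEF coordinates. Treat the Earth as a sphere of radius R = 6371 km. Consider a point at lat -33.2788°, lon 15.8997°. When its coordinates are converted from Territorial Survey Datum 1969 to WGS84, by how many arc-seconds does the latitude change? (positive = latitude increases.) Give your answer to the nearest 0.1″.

Δφ = -20.5″

sin φ = -0.548714, cos φ = 0.836010, sin λ = 0.273954, cos λ = 0.961743.
North component: ΔN = −sin φ cos λ·ΔX − sin φ sin λ·ΔY + cos φ·ΔZ = −(-0.548714)(0.961743)(-513.9) − (-0.548714)(0.273954)(-161.9) + (0.836010)(-402.9) = -632.36 m.
1° of latitude spans πR/180 = 111195 m, so Δφ = -632.36 / 111195 × 3600 = -20.473″.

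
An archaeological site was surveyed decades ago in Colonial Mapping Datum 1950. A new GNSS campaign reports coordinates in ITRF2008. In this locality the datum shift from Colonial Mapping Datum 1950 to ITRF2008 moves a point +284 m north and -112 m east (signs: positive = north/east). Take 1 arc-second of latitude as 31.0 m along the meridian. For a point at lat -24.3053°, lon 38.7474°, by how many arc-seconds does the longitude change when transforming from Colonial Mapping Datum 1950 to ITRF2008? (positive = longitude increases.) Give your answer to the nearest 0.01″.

At latitude -24.3053°, cos φ = 0.911365.
1″ of longitude at this latitude = 31.00 × cos φ = 28.2523 m, so Δλ = -112.0 / 28.2523 = -3.964″.

Δλ = -3.96″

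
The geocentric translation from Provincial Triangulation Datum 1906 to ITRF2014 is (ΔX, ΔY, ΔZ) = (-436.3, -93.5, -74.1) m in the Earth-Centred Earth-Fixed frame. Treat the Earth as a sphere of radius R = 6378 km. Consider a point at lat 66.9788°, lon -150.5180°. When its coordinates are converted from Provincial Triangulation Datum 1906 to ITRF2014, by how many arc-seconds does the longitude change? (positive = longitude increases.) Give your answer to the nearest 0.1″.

Δλ = -11.0″

sin φ = 0.920360, cos φ = 0.391072, sin λ = -0.492150, cos λ = -0.870510.
East component: ΔE = −sin λ·ΔX + cos λ·ΔY = −(-0.492150)(-436.3) + (-0.870510)(-93.5) = -133.33 m.
1° of latitude spans πR/180 = 111317 m; at latitude φ, 1° of longitude spans that × cos φ = 43533.0 m, so Δλ = -133.33 / 43533.0 × 3600 = -11.026″.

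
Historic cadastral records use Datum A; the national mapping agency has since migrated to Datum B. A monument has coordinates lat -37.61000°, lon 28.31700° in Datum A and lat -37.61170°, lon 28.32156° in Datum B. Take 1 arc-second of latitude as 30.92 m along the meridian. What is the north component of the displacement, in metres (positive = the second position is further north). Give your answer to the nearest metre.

Δφ = -37.61170° − -37.61000° = -0.00170°; Δλ = 28.32156° − 28.31700° = +0.00456°.
1° of latitude = 3600 × 30.92 = 111312 m.
ΔN = Δφ × 111312 = -189.2 m; ΔE = Δλ × 111312 × cos(-37.61000°) = +0.00456 × 111312 × 0.792183 = 402.1 m.

ΔN = -189 m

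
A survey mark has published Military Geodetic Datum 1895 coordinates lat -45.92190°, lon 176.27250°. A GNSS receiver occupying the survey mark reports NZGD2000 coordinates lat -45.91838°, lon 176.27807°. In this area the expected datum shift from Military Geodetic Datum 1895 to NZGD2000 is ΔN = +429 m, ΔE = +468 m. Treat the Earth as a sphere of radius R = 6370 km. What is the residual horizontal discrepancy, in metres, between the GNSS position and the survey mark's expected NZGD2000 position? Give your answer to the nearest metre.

Observed coordinate differences: Δφ = +0.00352°, Δλ = +0.00557°.
Converting to metres (1° lat = 111177 m, cos φ = 0.695638): observed ΔN = 391.3 m, observed ΔE = 430.8 m.
Subtracting the expected shift leaves a residual of 391.3 − (429) = -37.7 m north and 430.8 − (468) = -37.2 m east.
Residual distance = √((-37.7)² + (-37.2)²) = 52.9 m.

53 m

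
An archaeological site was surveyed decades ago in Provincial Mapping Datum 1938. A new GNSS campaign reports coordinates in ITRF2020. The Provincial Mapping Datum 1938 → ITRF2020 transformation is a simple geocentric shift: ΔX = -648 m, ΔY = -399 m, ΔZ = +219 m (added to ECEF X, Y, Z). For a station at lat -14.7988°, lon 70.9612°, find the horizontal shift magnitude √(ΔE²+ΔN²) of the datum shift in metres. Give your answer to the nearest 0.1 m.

The local east axis at (φ, λ) is (−sin λ, cos λ, 0), so ΔE = −sin(70.9612°)·(-648) + cos(70.9612°)·(-399) = 482.40 m.
The local north axis is (−sin φ cos λ, −sin φ sin λ, cos φ), giving ΔN = -53.993 − 96.340 + 211.735 = 61.40 m.
Horizontal magnitude = √(ΔE² + ΔN²) = √(482.40² + 61.40²) = 486.29 m.

486.3 m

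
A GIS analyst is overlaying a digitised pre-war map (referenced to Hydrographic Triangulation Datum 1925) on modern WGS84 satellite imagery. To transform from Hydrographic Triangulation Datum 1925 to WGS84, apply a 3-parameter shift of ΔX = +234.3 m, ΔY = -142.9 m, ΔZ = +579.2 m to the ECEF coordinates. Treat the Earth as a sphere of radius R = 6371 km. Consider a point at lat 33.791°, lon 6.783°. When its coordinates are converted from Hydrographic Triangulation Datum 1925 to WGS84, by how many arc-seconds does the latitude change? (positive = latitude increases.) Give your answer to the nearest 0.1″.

sin φ = 0.556165, cos φ = 0.831072, sin λ = 0.118109, cos λ = 0.993001.
North component: ΔN = −sin φ cos λ·ΔX − sin φ sin λ·ΔY + cos φ·ΔZ = −(0.556165)(0.993001)(234.3) − (0.556165)(0.118109)(-142.9) + (0.831072)(579.2) = 361.35 m.
1° of latitude spans πR/180 = 111195 m, so Δφ = 361.35 / 111195 × 3600 = 11.699″.

Δφ = 11.7″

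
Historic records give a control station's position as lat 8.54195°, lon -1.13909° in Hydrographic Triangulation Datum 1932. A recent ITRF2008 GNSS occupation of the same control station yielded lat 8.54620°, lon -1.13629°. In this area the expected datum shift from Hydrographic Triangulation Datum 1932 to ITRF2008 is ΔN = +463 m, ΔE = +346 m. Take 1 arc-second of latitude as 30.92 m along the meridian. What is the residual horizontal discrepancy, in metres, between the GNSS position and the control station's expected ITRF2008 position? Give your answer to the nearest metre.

Observed coordinate differences: Δφ = +0.00425°, Δλ = +0.00280°.
Converting to metres (1° lat = 111312 m, cos φ = 0.988907): observed ΔN = 473.1 m, observed ΔE = 308.2 m.
Subtracting the expected shift leaves a residual of 473.1 − (463) = 10.1 m north and 308.2 − (346) = -37.8 m east.
Residual distance = √(10.1² + (-37.8)²) = 39.1 m.

39 m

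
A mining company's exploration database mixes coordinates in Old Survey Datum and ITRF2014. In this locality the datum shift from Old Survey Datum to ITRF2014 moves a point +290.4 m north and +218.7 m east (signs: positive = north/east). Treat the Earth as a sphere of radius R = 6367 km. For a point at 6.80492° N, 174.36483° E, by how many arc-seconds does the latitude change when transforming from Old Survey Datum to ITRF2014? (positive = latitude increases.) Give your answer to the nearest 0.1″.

Δφ = 9.4″

On a sphere of radius R, 1 rad of latitude = R, so Δφ = ΔN / R = 290.4 / 6367000 = 4.5610e-05 rad = 9.408″.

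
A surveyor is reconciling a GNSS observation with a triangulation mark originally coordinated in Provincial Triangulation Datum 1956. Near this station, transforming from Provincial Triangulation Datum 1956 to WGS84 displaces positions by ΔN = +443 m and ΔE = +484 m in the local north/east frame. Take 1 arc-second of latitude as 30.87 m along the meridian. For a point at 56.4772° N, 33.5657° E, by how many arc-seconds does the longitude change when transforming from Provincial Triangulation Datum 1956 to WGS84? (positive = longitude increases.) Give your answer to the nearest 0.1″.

Δλ = 28.4″

At latitude 56.4772°, cos φ = 0.552269.
1″ of longitude at this latitude = 30.87 × cos φ = 17.0485 m, so Δλ = 484.0 / 17.0485 = 28.390″.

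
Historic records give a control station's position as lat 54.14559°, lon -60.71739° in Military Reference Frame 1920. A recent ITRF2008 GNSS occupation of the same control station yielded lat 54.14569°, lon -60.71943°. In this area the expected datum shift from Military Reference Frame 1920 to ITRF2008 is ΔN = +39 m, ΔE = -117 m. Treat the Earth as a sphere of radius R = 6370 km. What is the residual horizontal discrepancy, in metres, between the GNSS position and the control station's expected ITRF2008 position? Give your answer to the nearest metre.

32 m

Observed coordinate differences: Δφ = +0.00010°, Δλ = -0.00204°.
Converting to metres (1° lat = 111177 m, cos φ = 0.585728): observed ΔN = 11.1 m, observed ΔE = -132.8 m.
Subtracting the expected shift leaves a residual of 11.1 − (39) = -27.9 m north and -132.8 − (-117) = -15.8 m east.
Residual distance = √((-27.9)² + (-15.8)²) = 32.1 m.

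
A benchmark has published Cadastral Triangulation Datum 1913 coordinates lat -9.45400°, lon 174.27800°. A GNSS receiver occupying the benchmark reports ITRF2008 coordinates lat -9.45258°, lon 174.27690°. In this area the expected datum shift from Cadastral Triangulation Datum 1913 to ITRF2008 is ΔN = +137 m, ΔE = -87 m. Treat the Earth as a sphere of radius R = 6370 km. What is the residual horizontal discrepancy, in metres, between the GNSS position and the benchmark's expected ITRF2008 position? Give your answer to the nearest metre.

40 m

Observed coordinate differences: Δφ = +0.00142°, Δλ = -0.00110°.
Converting to metres (1° lat = 111177 m, cos φ = 0.986418): observed ΔN = 157.9 m, observed ΔE = -120.6 m.
Subtracting the expected shift leaves a residual of 157.9 − (137) = 20.9 m north and -120.6 − (-87) = -33.6 m east.
Residual distance = √(20.9² + (-33.6)²) = 39.6 m.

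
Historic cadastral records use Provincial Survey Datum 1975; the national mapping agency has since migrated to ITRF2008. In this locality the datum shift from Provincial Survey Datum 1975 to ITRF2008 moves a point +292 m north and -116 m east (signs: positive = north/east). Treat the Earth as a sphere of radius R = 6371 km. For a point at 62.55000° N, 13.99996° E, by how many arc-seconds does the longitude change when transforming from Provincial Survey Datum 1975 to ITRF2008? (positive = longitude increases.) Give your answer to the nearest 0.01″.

Δλ = -8.15″

At latitude 62.55000°, cos φ = 0.460974.
One radian of longitude at latitude φ spans R cos φ, so Δλ = ΔE / (R cos φ) = -116.0 / (6371000 × 0.460974) = -3.9498e-05 rad = -8.147″.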